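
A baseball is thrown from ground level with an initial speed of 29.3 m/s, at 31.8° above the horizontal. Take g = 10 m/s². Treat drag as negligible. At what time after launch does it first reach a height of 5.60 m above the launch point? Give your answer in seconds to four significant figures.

0.4198 s

Resolve: vₓ = 29.30 cos 31.8° = 24.90 m/s and v_y0 = 29.30 sin 31.8° = 15.44 m/s.
Height y(t) = 15.44 t − 5.000 t² = 5.60 gives 5.000 t² − 15.44 t + 5.60 = 0.
Quadratic formula: t = (15.44 ± √126.39) / 10.0 = (15.44 ± 11.24) / 10.0 → t = 0.4198 s or 2.668 s.
The first (ascending) time is 0.4198 s.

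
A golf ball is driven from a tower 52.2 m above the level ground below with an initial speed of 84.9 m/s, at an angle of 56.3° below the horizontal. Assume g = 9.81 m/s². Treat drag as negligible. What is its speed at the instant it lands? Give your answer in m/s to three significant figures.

90.7 m/s

vₓ = 84.90 cos 56.3° = 47.11 m/s; v_y0 = −70.63 m/s (downward).
Vertical motion (up positive, ground at y = 0): 4.905 t² − (−70.63) t − 52.2 = 0, so t = (−70.63 + √(70.63² + 2·9.81·52.2)) / 9.81 = (−70.63 + 77.54) / 9.81 = 0.7046 s.
Vertical velocity at impact: v_y = v_y0 − g t = −70.63 − 9.81 × 0.7046 = −77.54 m/s.
Speed: |v| = √(vₓ² + v_y²) = √(47.11² + 77.54²) = 90.73 m/s.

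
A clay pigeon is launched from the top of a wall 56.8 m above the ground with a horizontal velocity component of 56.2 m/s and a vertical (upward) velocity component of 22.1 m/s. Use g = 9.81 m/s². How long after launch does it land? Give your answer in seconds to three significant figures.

With up positive and y = 0 at the ground: y(t) = 56.8 + (22.10) t − 4.905 t². Setting y = 0 and taking the positive root: t = [22.10 + √(22.10² + 2·9.81·56.8)] / 9.81 = (22.10 + 40.04) / 9.81 = 6.334 s.

6.33 s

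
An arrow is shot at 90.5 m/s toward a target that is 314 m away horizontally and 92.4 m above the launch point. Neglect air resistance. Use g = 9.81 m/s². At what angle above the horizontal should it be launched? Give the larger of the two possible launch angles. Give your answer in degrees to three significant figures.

78.2°

Trajectory: y = x tanθ − g x² (1 + tan²θ)/(2v₀²). With x = 314, y = 92.4, v₀ = 90.5, g = 9.81:
59.05 tan²θ − 314 tanθ + (151.4) = 0.
tanθ = [314 ± √(314² − 4 × 59.05 × (151.4))] / (2 × 59.05) = (314 ± 250.7) / 118.1, giving tanθ = 0.5364 or 4.781.
θ = 28.21° or 78.19°; the larger is 78.19°.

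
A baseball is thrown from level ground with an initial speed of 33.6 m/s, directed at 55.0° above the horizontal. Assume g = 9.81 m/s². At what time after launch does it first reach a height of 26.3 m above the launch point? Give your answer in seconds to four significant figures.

Horizontal component vₓ = 33.60 cos 55.0° = 19.27 m/s; vertical v_y0 = 33.60 sin 55.0° = 27.52 m/s.
Require v_y0 t − ½ g t² = 26.3, i.e. 4.905 t² − 27.52 t + 26.3 = 0.
Quadratic formula: t = (27.52 ± √241.54) / 9.81 = (27.52 ± 15.54) / 9.81 → t = 1.221 s or 4.390 s.
The first (ascending) time is 1.221 s.

1.221 s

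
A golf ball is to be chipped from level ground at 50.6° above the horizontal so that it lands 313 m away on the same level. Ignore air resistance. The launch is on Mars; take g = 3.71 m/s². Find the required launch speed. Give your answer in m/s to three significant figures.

On level ground R = v₀² sin 2θ / g ⇒ v₀ = √(gR / sin 2θ).
v₀ = √(3.71 × 313 / sin 101.2°) = √(1161 / 0.9810) = √1183.8 = 34.41 m/s.

34.4 m/s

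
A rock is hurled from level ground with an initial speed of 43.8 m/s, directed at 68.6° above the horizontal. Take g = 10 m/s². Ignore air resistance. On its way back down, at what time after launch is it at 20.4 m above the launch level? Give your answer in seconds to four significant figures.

7.621 s

vₓ = 43.80 cos 68.6° = 15.98 m/s; v_y0 = 43.80 sin 68.6° = 40.78 m/s.
Require v_y0 t − ½ g t² = 20.4, i.e. 5.000 t² − 40.78 t + 20.4 = 0.
Quadratic formula: t = (40.78 ± √1255.0) / 10.0 = (40.78 ± 35.43) / 10.0 → t = 0.5354 s or 7.621 s.
The descending-branch root is 7.621 s.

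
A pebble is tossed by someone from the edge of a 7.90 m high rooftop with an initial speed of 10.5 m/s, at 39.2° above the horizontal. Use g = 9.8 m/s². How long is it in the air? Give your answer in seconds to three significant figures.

2.12 s

Horizontal component vₓ = 10.50 cos 39.2° = 8.137 m/s; vertical v_y0 = 10.50 sin 39.2° = 6.636 m/s.
Vertical motion (up positive, ground at y = 0): 4.900 t² − (6.636) t − 7.90 = 0, so t = (6.636 + √(6.636² + 2·9.80·7.90)) / 9.80 = (6.636 + 14.10) / 9.80 = 2.116 s.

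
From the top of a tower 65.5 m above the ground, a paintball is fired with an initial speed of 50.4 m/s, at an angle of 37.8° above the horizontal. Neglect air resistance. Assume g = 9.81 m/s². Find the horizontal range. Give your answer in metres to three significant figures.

318 m

Resolve: vₓ = 50.40 cos 37.8° = 39.82 m/s and v_y0 = 50.40 sin 37.8° = 30.89 m/s.
Vertical motion (up positive, ground at y = 0): 4.905 t² − (30.89) t − 65.5 = 0, so t = (30.89 + √(30.89² + 2·9.81·65.5)) / 9.81 = (30.89 + 47.32) / 9.81 = 7.973 s.
Horizontal distance: R = vₓ t = 39.82 × 7.973 = 317.5 m.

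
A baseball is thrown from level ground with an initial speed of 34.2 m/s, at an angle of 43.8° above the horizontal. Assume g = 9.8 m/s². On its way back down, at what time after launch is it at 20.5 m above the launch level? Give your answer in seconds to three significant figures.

3.70 s

vₓ = 34.20 cos 43.8° = 24.68 m/s; v_y0 = 34.20 sin 43.8° = 23.67 m/s.
Require v_y0 t − ½ g t² = 20.5, i.e. 4.900 t² − 23.67 t + 20.5 = 0.
t = [23.67 ± √(23.67² − 2·9.80·20.5)] / 9.80 = (23.67 ± 12.59) / 9.80, so t = 1.131 s or t = 3.700 s.
The descending-branch root is 3.700 s.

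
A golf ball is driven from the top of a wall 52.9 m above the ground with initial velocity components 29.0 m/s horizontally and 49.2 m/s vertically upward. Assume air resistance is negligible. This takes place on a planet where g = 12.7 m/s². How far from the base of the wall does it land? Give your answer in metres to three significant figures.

252 m

Vertical motion (up positive, ground at y = 0): 6.350 t² − (49.20) t − 52.9 = 0, so t = (49.20 + √(49.20² + 2·12.7·52.9)) / 12.7 = (49.20 + 61.35) / 12.7 = 8.705 s.
Horizontal distance: R = vₓ t = 29.00 × 8.705 = 252.4 m.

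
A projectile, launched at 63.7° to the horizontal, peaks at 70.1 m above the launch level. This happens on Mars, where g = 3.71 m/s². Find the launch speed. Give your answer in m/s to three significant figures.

At the peak v_y = 0, so v_y0 = √(2gH) = √(2 × 3.71 × 70.1) = 22.81 m/s.
v_y0 = v₀ sin θ ⇒ v₀ = 22.81 / sin 63.7° = 25.44 m/s.

25.4 m/s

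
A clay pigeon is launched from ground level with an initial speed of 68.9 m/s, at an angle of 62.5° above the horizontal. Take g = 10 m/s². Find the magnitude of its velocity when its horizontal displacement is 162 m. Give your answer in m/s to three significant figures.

Components: vₓ = 68.90 cos 62.5° = 31.81 m/s, v_y0 = 68.90 sin 62.5° = 61.12 m/s.
x = vₓ t ⇒ t = 162/31.81 = 5.092 s.
Vertical velocity there: v_y = v_y0 − g t = 61.12 − 10.0 × 5.092 = 10.19 m/s.
Speed: √(vₓ² + v_y²) = √(31.81² + 10.19²) = 33.41 m/s.

33.4 m/s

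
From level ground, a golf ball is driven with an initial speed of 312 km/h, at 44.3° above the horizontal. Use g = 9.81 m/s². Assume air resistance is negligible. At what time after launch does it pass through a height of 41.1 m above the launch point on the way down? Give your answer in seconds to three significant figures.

11.6 s

Convert: 312 km/h = 312/3.6 = 86.67 m/s.
Horizontal component vₓ = 86.67 cos 44.3° = 62.03 m/s; vertical v_y0 = 86.67 sin 44.3° = 60.53 m/s.
Require v_y0 t − ½ g t² = 41.1, i.e. 4.905 t² − 60.53 t + 41.1 = 0.
t = [60.53 ± √(60.53² − 2·9.81·41.1)] / 9.81 = (60.53 ± 53.45) / 9.81, so t = 0.7212 s or t = 11.62 s.
The descending-branch root is 11.62 s.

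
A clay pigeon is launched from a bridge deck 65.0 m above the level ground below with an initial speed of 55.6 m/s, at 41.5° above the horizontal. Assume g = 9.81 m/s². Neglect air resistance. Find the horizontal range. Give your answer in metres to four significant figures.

Horizontal component vₓ = 55.60 cos 41.5° = 41.64 m/s; vertical v_y0 = 55.60 sin 41.5° = 36.84 m/s.
With up positive and y = 0 at the ground: y(t) = 65.0 + (36.84) t − 4.905 t². Setting y = 0 and taking the positive root: t = [36.84 + √(36.84² + 2·9.81·65.0)] / 9.81 = (36.84 + 51.31) / 9.81 = 8.986 s.
Horizontal distance: R = vₓ t = 41.64 × 8.986 = 374.2 m.

374.2 m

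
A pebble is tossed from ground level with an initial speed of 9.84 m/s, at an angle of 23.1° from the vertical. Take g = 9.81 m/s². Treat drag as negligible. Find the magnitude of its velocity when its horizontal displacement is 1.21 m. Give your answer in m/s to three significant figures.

vₓ = 9.840 sin 23.1° = 3.861 m/s; v_y0 = 9.840 cos 23.1° = 9.051 m/s.
x = vₓ t ⇒ t = 1.21/3.861 = 0.3134 s.
Vertical velocity there: v_y = v_y0 − g t = 9.051 − 9.81 × 0.3134 = 5.976 m/s.
Speed: √(vₓ² + v_y²) = √(3.861² + 5.976²) = 7.115 m/s.

7.11 m/s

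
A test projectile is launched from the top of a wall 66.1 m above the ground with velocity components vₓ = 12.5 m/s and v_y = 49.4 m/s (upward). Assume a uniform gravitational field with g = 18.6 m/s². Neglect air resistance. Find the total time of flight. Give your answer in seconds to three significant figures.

Vertical motion (up positive, ground at y = 0): 9.300 t² − (49.40) t − 66.1 = 0, so t = (49.40 + √(49.40² + 2·18.6·66.1)) / 18.6 = (49.40 + 69.99) / 18.6 = 6.419 s.

6.42 s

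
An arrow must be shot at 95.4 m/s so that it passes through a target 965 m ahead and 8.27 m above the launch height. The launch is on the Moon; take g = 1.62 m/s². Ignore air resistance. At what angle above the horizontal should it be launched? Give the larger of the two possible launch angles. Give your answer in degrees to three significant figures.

Trajectory: y = x tanθ − g x² (1 + tan²θ)/(2v₀²). With x = 965, y = 8.27, v₀ = 95.4, g = 1.62:
82.88 tan²θ − 965 tanθ + (91.15) = 0.
tanθ = [965 ± √(965² − 4 × 82.88 × (91.15))] / (2 × 82.88) = (965 ± 949.2) / 165.8, giving tanθ = 0.09523 or 11.55.
θ = 5.440° or 85.05°; the larger is 85.05°.

85.1°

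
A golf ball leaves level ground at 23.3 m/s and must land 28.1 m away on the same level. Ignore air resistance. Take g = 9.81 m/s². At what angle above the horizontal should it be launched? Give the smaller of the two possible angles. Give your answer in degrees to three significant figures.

From R = (v₀²/g) sin 2θ: sin 2θ = 9.81 × 28.1 / 542.89 = 0.5078.
2θ = 30.52° or 180° − 30.52° = 149.5°, so θ = 15.26° or 74.74°.
The smaller angle is 15.26°.

15.3°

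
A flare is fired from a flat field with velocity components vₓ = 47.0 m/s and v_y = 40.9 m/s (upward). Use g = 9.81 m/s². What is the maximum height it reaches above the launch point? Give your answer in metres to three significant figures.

Maximum height: H = v_y0² / (2g) = 40.90² / (2 × 9.81) = 85.26 m.

85.3 m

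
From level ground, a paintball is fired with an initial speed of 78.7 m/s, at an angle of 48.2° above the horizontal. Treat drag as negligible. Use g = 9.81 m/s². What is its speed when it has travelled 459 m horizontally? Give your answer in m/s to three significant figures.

59.1 m/s

Components: vₓ = 78.70 cos 48.2° = 52.46 m/s, v_y0 = 78.70 sin 48.2° = 58.67 m/s.
At x = 459 m, t = x/vₓ = 459/52.46 = 8.750 s.
Vertical velocity there: v_y = v_y0 − g t = 58.67 − 9.81 × 8.750 = −27.17 m/s.
Speed: √(vₓ² + v_y²) = √(52.46² + 27.17²) = 59.08 m/s.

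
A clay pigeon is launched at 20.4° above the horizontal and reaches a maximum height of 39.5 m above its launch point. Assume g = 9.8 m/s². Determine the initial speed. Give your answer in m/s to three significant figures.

79.8 m/s

At the peak v_y = 0, so v_y0 = √(2gH) = √(2 × 9.80 × 39.5) = 27.82 m/s.
v_y0 = v₀ sin θ ⇒ v₀ = 27.82 / sin 20.4° = 79.82 m/s.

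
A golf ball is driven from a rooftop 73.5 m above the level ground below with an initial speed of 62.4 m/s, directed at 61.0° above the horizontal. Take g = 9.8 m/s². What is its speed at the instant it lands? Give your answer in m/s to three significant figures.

73.0 m/s

Horizontal component vₓ = 62.40 cos 61.0° = 30.25 m/s; vertical v_y0 = 62.40 sin 61.0° = 54.58 m/s.
With up positive and y = 0 at the ground: y(t) = 73.5 + (54.58) t − 4.900 t². Setting y = 0 and taking the positive root: t = [54.58 + √(54.58² + 2·9.80·73.5)] / 9.80 = (54.58 + 66.48) / 9.80 = 12.35 s.
Vertical velocity at impact: v_y = v_y0 − g t = 54.58 − 9.80 × 12.35 = −66.48 m/s.
Speed: |v| = √(vₓ² + v_y²) = √(30.25² + 66.48²) = 73.04 m/s.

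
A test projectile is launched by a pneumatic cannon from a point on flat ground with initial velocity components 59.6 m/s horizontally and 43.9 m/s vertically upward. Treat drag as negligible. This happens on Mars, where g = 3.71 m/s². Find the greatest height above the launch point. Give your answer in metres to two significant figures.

260 m

Maximum height: H = v_y0² / (2g) = 43.90² / (2 × 3.71) = 259.7 m.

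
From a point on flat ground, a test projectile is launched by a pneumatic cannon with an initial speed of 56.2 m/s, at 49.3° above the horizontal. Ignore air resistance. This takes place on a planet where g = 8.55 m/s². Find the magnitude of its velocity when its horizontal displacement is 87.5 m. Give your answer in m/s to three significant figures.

42.8 m/s

Components: vₓ = 56.20 cos 49.3° = 36.65 m/s, v_y0 = 56.20 sin 49.3° = 42.61 m/s.
At x = 87.5 m, t = x/vₓ = 87.5/36.65 = 2.388 s.
Vertical velocity there: v_y = v_y0 − g t = 42.61 − 8.55 × 2.388 = 22.19 m/s.
Speed: √(vₓ² + v_y²) = √(36.65² + 22.19²) = 42.84 m/s.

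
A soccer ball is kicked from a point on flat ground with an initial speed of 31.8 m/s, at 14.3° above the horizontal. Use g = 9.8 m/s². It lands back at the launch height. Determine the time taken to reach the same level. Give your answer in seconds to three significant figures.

1.60 s

Components: vₓ = 31.80 cos 14.3° = 30.81 m/s, v_y0 = 31.80 sin 14.3° = 7.855 m/s.
Time of flight on level ground: T = 2 v_y0 / g = 2 × 7.855 / 9.80 = 1.603 s.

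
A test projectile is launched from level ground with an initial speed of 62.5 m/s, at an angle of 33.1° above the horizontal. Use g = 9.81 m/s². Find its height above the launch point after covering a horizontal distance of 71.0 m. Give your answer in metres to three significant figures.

37.3 m

Horizontal component vₓ = 62.50 cos 33.1° = 52.36 m/s; vertical v_y0 = 62.50 sin 33.1° = 34.13 m/s.
At x = 71.0 m, t = x/vₓ = 71.0/52.36 = 1.356 s.
Height: y = v_y0 t − ½ g t² = 34.13 × 1.356 − 4.905 × 1.356² = 46.28 − 9.020 = 37.26 m.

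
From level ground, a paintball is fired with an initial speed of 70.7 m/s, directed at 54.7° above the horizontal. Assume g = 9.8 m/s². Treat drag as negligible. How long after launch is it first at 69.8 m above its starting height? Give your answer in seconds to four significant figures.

Components: vₓ = 70.70 cos 54.7° = 40.85 m/s, v_y0 = 70.70 sin 54.7° = 57.70 m/s.
Require v_y0 t − ½ g t² = 69.8, i.e. 4.900 t² − 57.70 t + 69.8 = 0.
Quadratic formula: t = (57.70 ± √1961.3) / 9.80 = (57.70 ± 44.29) / 9.80 → t = 1.369 s or 10.41 s.
The first (ascending) time is 1.369 s.

1.369 s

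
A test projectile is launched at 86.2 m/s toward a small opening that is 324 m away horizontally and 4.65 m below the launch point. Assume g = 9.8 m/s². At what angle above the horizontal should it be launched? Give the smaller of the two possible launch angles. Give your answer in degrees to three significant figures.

11.8°

Trajectory: y = x tanθ − g x² (1 + tan²θ)/(2v₀²). With x = 324, y = −4.65, v₀ = 86.2, g = 9.80:
69.23 tan²θ − 324 tanθ + (64.58) = 0.
tanθ = [324 ± √(324² − 4 × 69.23 × (64.58))] / (2 × 69.23) = (324 ± 295.1) / 138.5, giving tanθ = 0.2086 or 4.472.
θ = 11.78° or 77.39°; the smaller is 11.78°.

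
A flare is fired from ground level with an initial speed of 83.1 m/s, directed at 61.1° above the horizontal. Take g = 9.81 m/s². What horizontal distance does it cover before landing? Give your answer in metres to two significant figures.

Resolve: vₓ = 83.10 cos 61.1° = 40.16 m/s and v_y0 = 83.10 sin 61.1° = 72.75 m/s.
Flight time T = 2 v_y0 / g = 14.83 s.
Range: R = vₓ T = 40.16 × 14.83 = 595.7 m.

600 m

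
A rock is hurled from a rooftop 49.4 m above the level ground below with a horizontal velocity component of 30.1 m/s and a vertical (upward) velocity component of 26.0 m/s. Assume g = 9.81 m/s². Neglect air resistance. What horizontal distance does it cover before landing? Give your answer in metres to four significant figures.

The projectile lands when y = 49.4 + (26.00) t − ½·9.81·t² = 0. Positive root: t = (26.00 + √(26.00² + 2·9.81·49.4)) / 9.81 = (26.00 + 40.56) / 9.81 = 6.785 s.
Horizontal distance: R = vₓ t = 30.10 × 6.785 = 204.2 m.

204.2 m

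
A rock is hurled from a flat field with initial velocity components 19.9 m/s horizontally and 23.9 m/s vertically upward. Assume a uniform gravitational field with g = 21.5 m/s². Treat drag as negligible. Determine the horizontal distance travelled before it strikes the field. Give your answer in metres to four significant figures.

Flight time T = 2 v_y0 / g = 2.223 s.
Horizontal distance R = vₓ T = 19.90 × 2.223 = 44.24 m.

44.24 m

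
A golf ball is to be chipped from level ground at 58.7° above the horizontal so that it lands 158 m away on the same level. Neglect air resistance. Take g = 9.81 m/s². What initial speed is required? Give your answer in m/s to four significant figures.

From R = (v₀² / g) sin 2θ: v₀ = √(gR / sin 2θ).
v₀ = √(9.81 × 158 / sin 117.4°) = √(1550 / 0.8878) = √1745.8 = 41.78 m/s.

41.78 m/s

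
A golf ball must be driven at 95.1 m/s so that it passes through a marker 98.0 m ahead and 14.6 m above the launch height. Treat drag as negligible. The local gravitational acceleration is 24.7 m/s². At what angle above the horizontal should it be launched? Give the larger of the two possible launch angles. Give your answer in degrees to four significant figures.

82.07°

Trajectory: y = x tanθ − g x² (1 + tan²θ)/(2v₀²). With x = 98.0, y = 14.6, v₀ = 95.1, g = 24.7:
13.11 tan²θ − 98.0 tanθ + (27.71) = 0.
tanθ = [98.0 ± √(98.0² − 4 × 13.11 × (27.71))] / (2 × 13.11) = (98.0 ± 90.28) / 26.23, giving tanθ = 0.2944 or 7.178.
θ = 16.40° or 82.07°; the larger is 82.07°.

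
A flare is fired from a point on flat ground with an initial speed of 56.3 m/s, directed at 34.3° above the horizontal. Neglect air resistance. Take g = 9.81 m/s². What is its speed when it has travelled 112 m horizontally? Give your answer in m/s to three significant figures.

Resolve: vₓ = 56.30 cos 34.3° = 46.51 m/s and v_y0 = 56.30 sin 34.3° = 31.73 m/s.
At x = 112 m, t = x/vₓ = 112/46.51 = 2.408 s.
Vertical velocity there: v_y = v_y0 − g t = 31.73 − 9.81 × 2.408 = 8.103 m/s.
Speed: √(vₓ² + v_y²) = √(46.51² + 8.103²) = 47.21 m/s.

47.2 m/s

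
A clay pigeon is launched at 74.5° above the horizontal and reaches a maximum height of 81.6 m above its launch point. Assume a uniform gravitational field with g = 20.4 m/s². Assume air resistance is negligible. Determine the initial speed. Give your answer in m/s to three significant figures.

At the peak v_y = 0, so v_y0 = √(2gH) = √(2 × 20.4 × 81.6) = 57.70 m/s.
v_y0 = v₀ sin θ ⇒ v₀ = 57.70 / sin 74.5° = 59.88 m/s.

59.9 m/s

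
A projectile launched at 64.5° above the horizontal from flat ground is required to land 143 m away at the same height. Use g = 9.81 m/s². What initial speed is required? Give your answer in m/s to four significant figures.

Level-ground range: R = v₀² sin(2θ)/g, so v₀ = √(gR / sin 2θ).
v₀ = √(9.81 × 143 / sin 129.0°) = √(1403 / 0.7771) = √1805.1 = 42.49 m/s.

42.49 m/s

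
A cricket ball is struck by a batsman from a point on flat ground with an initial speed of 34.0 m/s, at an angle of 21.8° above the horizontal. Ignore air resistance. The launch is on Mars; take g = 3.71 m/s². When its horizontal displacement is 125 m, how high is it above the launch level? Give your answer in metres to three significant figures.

20.9 m

vₓ = 34.00 cos 21.8° = 31.57 m/s; v_y0 = 34.00 sin 21.8° = 12.63 m/s.
x = vₓ t ⇒ t = 125/31.57 = 3.960 s.
Height: y = v_y0 t − ½ g t² = 12.63 × 3.960 − 1.855 × 3.960² = 50.00 − 29.08 = 20.91 m.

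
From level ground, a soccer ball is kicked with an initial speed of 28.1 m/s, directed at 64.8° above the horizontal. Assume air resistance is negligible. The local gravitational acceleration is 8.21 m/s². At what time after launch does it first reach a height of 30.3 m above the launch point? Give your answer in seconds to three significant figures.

Horizontal component vₓ = 28.10 cos 64.8° = 11.96 m/s; vertical v_y0 = 28.10 sin 64.8° = 25.43 m/s.
Set y = v_y0 t − ½ g t² = 30.3: 4.105 t² − 25.43 t + 30.3 = 0.
t = [25.43 ± √(25.43² − 2·8.21·30.3)] / 8.21 = (25.43 ± 12.20) / 8.21, so t = 1.610 s or t = 4.583 s.
The first (ascending) time is 1.610 s.

1.61 s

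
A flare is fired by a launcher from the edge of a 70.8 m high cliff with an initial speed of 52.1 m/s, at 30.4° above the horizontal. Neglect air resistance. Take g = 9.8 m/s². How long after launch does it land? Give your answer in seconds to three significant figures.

7.35 s

Horizontal component vₓ = 52.10 cos 30.4° = 44.94 m/s; vertical v_y0 = 52.10 sin 30.4° = 26.36 m/s.
Vertical motion (up positive, ground at y = 0): 4.900 t² − (26.36) t − 70.8 = 0, so t = (26.36 + √(26.36² + 2·9.80·70.8)) / 9.80 = (26.36 + 45.64) / 9.80 = 7.347 s.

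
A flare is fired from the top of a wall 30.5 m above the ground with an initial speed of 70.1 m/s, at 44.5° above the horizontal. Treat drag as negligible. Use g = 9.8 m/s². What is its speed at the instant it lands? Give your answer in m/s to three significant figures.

Horizontal component vₓ = 70.10 cos 44.5° = 50.00 m/s; vertical v_y0 = 70.10 sin 44.5° = 49.13 m/s.
Vertical motion (up positive, ground at y = 0): 4.900 t² − (49.13) t − 30.5 = 0, so t = (49.13 + √(49.13² + 2·9.80·30.5)) / 9.80 = (49.13 + 54.88) / 9.80 = 10.61 s.
Vertical velocity at impact: v_y = v_y0 − g t = 49.13 − 9.80 × 10.61 = −54.88 m/s.
Speed: |v| = √(vₓ² + v_y²) = √(50.00² + 54.88²) = 74.24 m/s.

74.2 m/s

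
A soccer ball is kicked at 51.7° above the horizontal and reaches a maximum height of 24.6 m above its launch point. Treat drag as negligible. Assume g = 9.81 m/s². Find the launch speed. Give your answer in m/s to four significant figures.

At the peak v_y = 0, so v_y0 = √(2gH) = √(2 × 9.81 × 24.6) = 21.97 m/s.
v_y0 = v₀ sin θ ⇒ v₀ = 21.97 / sin 51.7° = 27.99 m/s.

27.99 m/s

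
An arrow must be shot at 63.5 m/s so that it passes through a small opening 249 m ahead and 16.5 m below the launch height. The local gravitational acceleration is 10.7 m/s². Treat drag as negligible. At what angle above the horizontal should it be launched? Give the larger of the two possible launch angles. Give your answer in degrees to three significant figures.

Trajectory: y = x tanθ − g x² (1 + tan²θ)/(2v₀²). With x = 249, y = −16.5, v₀ = 63.5, g = 10.7:
82.26 tan²θ − 249 tanθ + (65.76) = 0.
tanθ = [249 ± √(249² − 4 × 82.26 × (65.76))] / (2 × 82.26) = (249 ± 200.9) / 164.5, giving tanθ = 0.2923 or 2.735.
θ = 16.30° or 69.91°; the larger is 69.91°.

69.9°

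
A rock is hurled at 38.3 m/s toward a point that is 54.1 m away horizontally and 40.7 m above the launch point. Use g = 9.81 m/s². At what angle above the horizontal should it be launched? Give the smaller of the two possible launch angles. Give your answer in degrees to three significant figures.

49.9°

Trajectory: y = x tanθ − g x² (1 + tan²θ)/(2v₀²). With x = 54.1, y = 40.7, v₀ = 38.3, g = 9.81:
9.787 tan²θ − 54.1 tanθ + (50.49) = 0.
tanθ = [54.1 ± √(54.1² − 4 × 9.787 × (50.49))] / (2 × 9.787) = (54.1 ± 30.83) / 19.57, giving tanθ = 1.189 or 4.339.
θ = 49.93° or 77.02°; the smaller is 49.93°.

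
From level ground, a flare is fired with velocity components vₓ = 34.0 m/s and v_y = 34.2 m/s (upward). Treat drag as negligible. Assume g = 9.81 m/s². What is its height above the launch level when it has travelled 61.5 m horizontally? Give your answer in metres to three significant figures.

At x = 61.5 m, t = x/vₓ = 61.5/34.00 = 1.809 s.
Height: y = v_y0 t − ½ g t² = 34.20 × 1.809 − 4.905 × 1.809² = 61.86 − 16.05 = 45.81 m.

45.8 m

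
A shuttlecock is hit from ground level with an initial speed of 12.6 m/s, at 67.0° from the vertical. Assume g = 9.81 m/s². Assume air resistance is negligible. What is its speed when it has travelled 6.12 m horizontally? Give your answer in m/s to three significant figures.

11.6 m/s

vₓ = 12.60 sin 67.0° = 11.60 m/s; v_y0 = 12.60 cos 67.0° = 4.923 m/s.
x = vₓ t ⇒ t = 6.12/11.60 = 0.5277 s.
Vertical velocity there: v_y = v_y0 − g t = 4.923 − 9.81 × 0.5277 = −0.2531 m/s.
Speed: √(vₓ² + v_y²) = √(11.60² + 0.2531²) = 11.60 m/s.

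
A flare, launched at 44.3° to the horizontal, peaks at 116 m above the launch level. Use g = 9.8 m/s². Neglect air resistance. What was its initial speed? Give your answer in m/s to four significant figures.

68.27 m/s

At the peak v_y = 0, so v_y0 = √(2gH) = √(2 × 9.80 × 116) = 47.68 m/s.
v_y0 = v₀ sin θ ⇒ v₀ = 47.68 / sin 44.3° = 68.27 m/s.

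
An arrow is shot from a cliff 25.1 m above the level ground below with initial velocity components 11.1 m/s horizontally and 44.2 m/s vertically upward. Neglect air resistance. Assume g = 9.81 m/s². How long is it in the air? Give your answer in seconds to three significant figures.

Vertical motion (up positive, ground at y = 0): 4.905 t² − (44.20) t − 25.1 = 0, so t = (44.20 + √(44.20² + 2·9.81·25.1)) / 9.81 = (44.20 + 49.46) / 9.81 = 9.547 s.

9.55 s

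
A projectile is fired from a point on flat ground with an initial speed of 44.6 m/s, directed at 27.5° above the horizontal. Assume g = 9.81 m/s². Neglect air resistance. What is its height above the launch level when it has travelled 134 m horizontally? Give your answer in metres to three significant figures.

vₓ = 44.60 cos 27.5° = 39.56 m/s; v_y0 = 44.60 sin 27.5° = 20.59 m/s.
Time to reach x = 134 m: t = x/vₓ = 134/39.56 = 3.387 s.
Height: y = v_y0 t − ½ g t² = 20.59 × 3.387 − 4.905 × 3.387² = 69.76 − 56.28 = 13.48 m.

13.5 m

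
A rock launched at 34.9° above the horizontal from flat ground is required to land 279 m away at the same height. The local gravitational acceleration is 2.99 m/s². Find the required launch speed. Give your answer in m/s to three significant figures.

29.8 m/s

On level ground R = v₀² sin 2θ / g ⇒ v₀ = √(gR / sin 2θ).
v₀ = √(2.99 × 279 / sin 69.80°) = √(834.2 / 0.9385) = √888.88 = 29.81 m/s.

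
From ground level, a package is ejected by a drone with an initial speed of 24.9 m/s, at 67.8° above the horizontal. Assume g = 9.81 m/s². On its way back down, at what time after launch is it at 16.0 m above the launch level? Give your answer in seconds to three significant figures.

Components: vₓ = 24.90 cos 67.8° = 9.408 m/s, v_y0 = 24.90 sin 67.8° = 23.05 m/s.
Height y(t) = 23.05 t − 4.905 t² = 16.0 gives 4.905 t² − 23.05 t + 16.0 = 0.
t = [23.05 ± √(23.05² − 2·9.81·16.0)] / 9.81 = (23.05 ± 14.75) / 9.81, so t = 0.8465 s or t = 3.854 s.
The descending-branch root is 3.854 s.

3.85 s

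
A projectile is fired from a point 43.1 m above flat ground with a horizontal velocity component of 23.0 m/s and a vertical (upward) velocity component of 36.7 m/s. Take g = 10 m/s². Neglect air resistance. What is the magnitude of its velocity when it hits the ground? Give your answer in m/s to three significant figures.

52.3 m/s

The projectile lands when y = 43.1 + (36.70) t − ½·10.0·t² = 0. Positive root: t = (36.70 + √(36.70² + 2·10.0·43.1)) / 10.0 = (36.70 + 47.00) / 10.0 = 8.370 s.
Vertical velocity at impact: v_y = v_y0 − g t = 36.70 − 10.0 × 8.370 = −47.00 m/s.
Speed: |v| = √(vₓ² + v_y²) = √(23.00² + 47.00²) = 52.32 m/s.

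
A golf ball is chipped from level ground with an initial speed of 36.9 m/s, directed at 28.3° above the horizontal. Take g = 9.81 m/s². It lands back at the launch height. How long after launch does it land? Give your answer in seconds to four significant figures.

Resolve: vₓ = 36.90 cos 28.3° = 32.49 m/s and v_y0 = 36.90 sin 28.3° = 17.49 m/s.
It returns to y = 0 when t = 2 v_y0 / g = 2(17.49)/9.81 = 3.567 s.

3.567 s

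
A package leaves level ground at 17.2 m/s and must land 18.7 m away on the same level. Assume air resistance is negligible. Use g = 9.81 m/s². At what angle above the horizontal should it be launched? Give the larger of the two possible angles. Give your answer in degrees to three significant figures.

70.8°

R = v₀² sin 2θ / g gives sin 2θ = gR/v₀² = 9.81·18.7/17.2² = 0.6201.
2θ = 38.32° or 180° − 38.32° = 141.7°, so θ = 19.16° or 70.84°.
The larger angle is 70.84°.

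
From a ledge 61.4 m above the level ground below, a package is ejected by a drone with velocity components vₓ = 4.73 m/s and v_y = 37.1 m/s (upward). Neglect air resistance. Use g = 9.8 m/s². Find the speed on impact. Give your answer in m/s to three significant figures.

With up positive and y = 0 at the ground: y(t) = 61.4 + (37.10) t − 4.900 t². Setting y = 0 and taking the positive root: t = [37.10 + √(37.10² + 2·9.80·61.4)] / 9.80 = (37.10 + 50.79) / 9.80 = 8.969 s.
Vertical velocity at impact: v_y = v_y0 − g t = 37.10 − 9.80 × 8.969 = −50.79 m/s.
Speed: |v| = √(vₓ² + v_y²) = √(4.730² + 50.79²) = 51.01 m/s.

51.0 m/s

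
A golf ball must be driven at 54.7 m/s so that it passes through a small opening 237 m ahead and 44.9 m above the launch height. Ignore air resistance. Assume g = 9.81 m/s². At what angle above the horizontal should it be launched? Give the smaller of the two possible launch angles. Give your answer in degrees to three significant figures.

41.2°

Trajectory: y = x tanθ − g x² (1 + tan²θ)/(2v₀²). With x = 237, y = 44.9, v₀ = 54.7, g = 9.81:
92.08 tan²θ − 237 tanθ + (137.0) = 0.
tanθ = [237 ± √(237² − 4 × 92.08 × (137.0))] / (2 × 92.08) = (237 ± 75.61) / 184.2, giving tanθ = 0.8763 or 1.698.
θ = 41.23° or 59.50°; the smaller is 41.23°.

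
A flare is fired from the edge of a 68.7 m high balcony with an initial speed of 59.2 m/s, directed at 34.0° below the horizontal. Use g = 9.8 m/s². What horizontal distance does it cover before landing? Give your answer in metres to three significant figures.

vₓ = 59.20 cos 34.0° = 49.08 m/s; v_y0 = −33.10 m/s (downward).
Vertical motion (up positive, ground at y = 0): 4.900 t² − (−33.10) t − 68.7 = 0, so t = (−33.10 + √(33.10² + 2·9.80·68.7)) / 9.80 = (−33.10 + 49.42) / 9.80 = 1.665 s.
Horizontal distance: R = vₓ t = 49.08 × 1.665 = 81.71 m.

81.7 m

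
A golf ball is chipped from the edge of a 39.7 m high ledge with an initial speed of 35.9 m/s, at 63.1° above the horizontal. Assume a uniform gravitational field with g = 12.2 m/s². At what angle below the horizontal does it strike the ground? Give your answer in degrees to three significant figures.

Horizontal component vₓ = 35.90 cos 63.1° = 16.24 m/s; vertical v_y0 = 35.90 sin 63.1° = 32.02 m/s.
With up positive and y = 0 at the ground: y(t) = 39.7 + (32.02) t − 6.100 t². Setting y = 0 and taking the positive root: t = [32.02 + √(32.02² + 2·12.2·39.7)] / 12.2 = (32.02 + 44.65) / 12.2 = 6.284 s.
At impact: v_y = v_y0 − g t = −44.65 m/s; vₓ = 16.24 m/s.
Angle below horizontal: arctan(|v_y|/vₓ) = arctan(44.65/16.24) = 70.01°.

70.0°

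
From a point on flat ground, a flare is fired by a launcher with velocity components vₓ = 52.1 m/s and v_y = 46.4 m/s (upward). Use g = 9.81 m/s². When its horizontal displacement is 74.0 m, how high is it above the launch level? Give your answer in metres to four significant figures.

x = vₓ t ⇒ t = 74.0/52.10 = 1.420 s.
Height: y = v_y0 t − ½ g t² = 46.40 × 1.420 − 4.905 × 1.420² = 65.90 − 9.895 = 56.01 m.

56.01 m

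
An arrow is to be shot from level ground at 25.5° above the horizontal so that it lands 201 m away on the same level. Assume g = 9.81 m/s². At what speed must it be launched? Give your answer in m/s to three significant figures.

50.4 m/s

On level ground R = v₀² sin 2θ / g ⇒ v₀ = √(gR / sin 2θ).
v₀ = √(9.81 × 201 / sin 51.00°) = √(1972 / 0.7771) = √2537.2 = 50.37 m/s.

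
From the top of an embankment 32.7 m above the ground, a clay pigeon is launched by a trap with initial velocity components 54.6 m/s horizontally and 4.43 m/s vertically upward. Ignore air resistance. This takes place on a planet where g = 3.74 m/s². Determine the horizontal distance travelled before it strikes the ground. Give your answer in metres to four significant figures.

The projectile lands when y = 32.7 + (4.430) t − ½·3.74·t² = 0. Positive root: t = (4.430 + √(4.430² + 2·3.74·32.7)) / 3.74 = (4.430 + 16.25) / 3.74 = 5.531 s.
Horizontal distance: R = vₓ t = 54.60 × 5.531 = 302.0 m.

302.0 m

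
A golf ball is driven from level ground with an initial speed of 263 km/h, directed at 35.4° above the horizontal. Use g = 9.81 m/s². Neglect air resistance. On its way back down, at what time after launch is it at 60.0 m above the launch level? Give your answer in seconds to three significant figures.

6.84 s

Convert: 263 km/h = 263/3.6 = 73.06 m/s.
Resolve: vₓ = 73.06 cos 35.4° = 59.55 m/s and v_y0 = 73.06 sin 35.4° = 42.32 m/s.
Height y(t) = 42.32 t − 4.905 t² = 60.0 gives 4.905 t² − 42.32 t + 60.0 = 0.
t = [42.32 ± √(42.32² − 2·9.81·60.0)] / 9.81 = (42.32 ± 24.77) / 9.81, so t = 1.789 s or t = 6.839 s.
The descending-branch root is 6.839 s.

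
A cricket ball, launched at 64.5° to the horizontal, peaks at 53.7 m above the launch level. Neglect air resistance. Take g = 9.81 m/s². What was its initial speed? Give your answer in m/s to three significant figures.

36.0 m/s

At the peak v_y = 0, so v_y0 = √(2gH) = √(2 × 9.81 × 53.7) = 32.46 m/s.
v_y0 = v₀ sin θ ⇒ v₀ = 32.46 / sin 64.5° = 35.96 m/s.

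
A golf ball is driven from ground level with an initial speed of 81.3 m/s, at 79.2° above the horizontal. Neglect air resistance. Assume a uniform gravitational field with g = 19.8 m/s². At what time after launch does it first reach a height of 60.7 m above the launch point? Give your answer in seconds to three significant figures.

Resolve: vₓ = 81.30 cos 79.2° = 15.23 m/s and v_y0 = 81.30 sin 79.2° = 79.86 m/s.
Set y = v_y0 t − ½ g t² = 60.7: 9.900 t² − 79.86 t + 60.7 = 0.
t = [79.86 ± √(79.86² − 2·19.8·60.7)] / 19.8 = (79.86 ± 63.04) / 19.8, so t = 0.8496 s or t = 7.217 s.
The first (ascending) time is 0.8496 s.

0.850 s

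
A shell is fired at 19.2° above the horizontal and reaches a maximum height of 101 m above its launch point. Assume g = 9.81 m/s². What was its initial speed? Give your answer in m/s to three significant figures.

At the peak v_y = 0, so v_y0 = √(2gH) = √(2 × 9.81 × 101) = 44.52 m/s.
v_y0 = v₀ sin θ ⇒ v₀ = 44.52 / sin 19.2° = 135.4 m/s.

135 m/s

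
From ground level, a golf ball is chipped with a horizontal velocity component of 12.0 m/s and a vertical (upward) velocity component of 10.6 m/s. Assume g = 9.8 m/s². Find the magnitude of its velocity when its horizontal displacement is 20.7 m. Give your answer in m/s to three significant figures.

13.6 m/s

At x = 20.7 m, t = x/vₓ = 20.7/12.00 = 1.725 s.
Vertical velocity there: v_y = v_y0 − g t = 10.60 − 9.80 × 1.725 = −6.305 m/s.
Speed: √(vₓ² + v_y²) = √(12.00² + 6.305²) = 13.56 m/s.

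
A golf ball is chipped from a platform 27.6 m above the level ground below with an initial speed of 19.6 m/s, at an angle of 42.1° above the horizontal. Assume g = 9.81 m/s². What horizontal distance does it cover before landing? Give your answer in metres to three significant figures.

59.1 m

vₓ = 19.60 cos 42.1° = 14.54 m/s; v_y0 = 19.60 sin 42.1° = 13.14 m/s.
Vertical motion (up positive, ground at y = 0): 4.905 t² − (13.14) t − 27.6 = 0, so t = (13.14 + √(13.14² + 2·9.81·27.6)) / 9.81 = (13.14 + 26.72) / 9.81 = 4.064 s.
Horizontal distance: R = vₓ t = 14.54 × 4.064 = 59.10 m.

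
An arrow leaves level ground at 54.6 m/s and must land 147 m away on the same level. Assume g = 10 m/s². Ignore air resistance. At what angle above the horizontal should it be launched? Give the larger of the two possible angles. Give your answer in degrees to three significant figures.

R = v₀² sin 2θ / g gives sin 2θ = gR/v₀² = 10.0·147/54.6² = 0.4931.
2θ = 29.54° or 180° − 29.54° = 150.5°, so θ = 14.77° or 75.23°.
The larger angle is 75.23°.

75.2°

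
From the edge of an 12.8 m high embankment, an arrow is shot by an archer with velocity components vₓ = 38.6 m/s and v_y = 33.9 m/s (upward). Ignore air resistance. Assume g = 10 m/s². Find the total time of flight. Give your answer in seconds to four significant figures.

Vertical motion (up positive, ground at y = 0): 5.000 t² − (33.90) t − 12.8 = 0, so t = (33.90 + √(33.90² + 2·10.0·12.8)) / 10.0 = (33.90 + 37.49) / 10.0 = 7.139 s.

7.139 s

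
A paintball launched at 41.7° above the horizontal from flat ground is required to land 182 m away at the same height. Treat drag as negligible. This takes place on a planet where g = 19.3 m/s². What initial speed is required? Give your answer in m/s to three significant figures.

59.5 m/s

Level-ground range: R = v₀² sin(2θ)/g, so v₀ = √(gR / sin 2θ).
v₀ = √(19.3 × 182 / sin 83.40°) = √(3513 / 0.9934) = √3536.0 = 59.46 m/s.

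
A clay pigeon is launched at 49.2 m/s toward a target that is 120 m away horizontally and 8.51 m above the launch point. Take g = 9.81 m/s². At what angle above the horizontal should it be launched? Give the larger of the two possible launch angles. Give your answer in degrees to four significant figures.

Trajectory: y = x tanθ − g x² (1 + tan²θ)/(2v₀²). With x = 120, y = 8.51, v₀ = 49.2, g = 9.81:
29.18 tan²θ − 120 tanθ + (37.69) = 0.
tanθ = [120 ± √(120² − 4 × 29.18 × (37.69))] / (2 × 29.18) = (120 ± 100.0) / 58.36, giving tanθ = 0.3426 or 3.770.
θ = 18.91° or 75.14°; the larger is 75.14°.

75.14°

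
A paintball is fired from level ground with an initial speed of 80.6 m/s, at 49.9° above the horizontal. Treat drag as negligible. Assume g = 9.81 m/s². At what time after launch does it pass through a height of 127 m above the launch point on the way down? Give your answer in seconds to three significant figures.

9.97 s

vₓ = 80.60 cos 49.9° = 51.92 m/s; v_y0 = 80.60 sin 49.9° = 61.65 m/s.
Require v_y0 t − ½ g t² = 127, i.e. 4.905 t² − 61.65 t + 127 = 0.
Quadratic formula: t = (61.65 ± √1309.3) / 9.81 = (61.65 ± 36.18) / 9.81 → t = 2.596 s or 9.973 s.
The descending-branch root is 9.973 s.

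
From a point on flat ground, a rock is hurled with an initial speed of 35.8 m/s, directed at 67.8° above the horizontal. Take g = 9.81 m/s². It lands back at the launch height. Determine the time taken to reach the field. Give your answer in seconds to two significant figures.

Components: vₓ = 35.80 cos 67.8° = 13.53 m/s, v_y0 = 35.80 sin 67.8° = 33.15 m/s.
It returns to y = 0 when t = 2 v_y0 / g = 2(33.15)/9.81 = 6.758 s.

6.8 s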